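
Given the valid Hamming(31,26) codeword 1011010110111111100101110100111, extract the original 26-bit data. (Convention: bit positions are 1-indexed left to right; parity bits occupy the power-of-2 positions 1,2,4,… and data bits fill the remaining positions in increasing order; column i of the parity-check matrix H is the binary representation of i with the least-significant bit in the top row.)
Parity bits occupy power-of-2 positions; data bits are at positions {3,5,6,7,9,10,11,12,13,14,15,17,18,19,20,21,22,23,24,25,26,27,28,29,30,31} (1-indexed).
Extract: c[3]=1 c[5]=0 c[6]=1 c[7]=0 c[9]=1 c[10]=0 c[11]=1 c[12]=1 c[13]=1 c[14]=1 c[15]=1 c[17]=1 c[18]=0 c[19]=0 c[20]=1 c[21]=0 c[22]=1 c[23]=1 c[24]=1 c[25]=0 c[26]=1 c[27]=0 c[28]=0 c[29]=1 c[30]=1 c[31]=1
Data = 10101011111100101110100111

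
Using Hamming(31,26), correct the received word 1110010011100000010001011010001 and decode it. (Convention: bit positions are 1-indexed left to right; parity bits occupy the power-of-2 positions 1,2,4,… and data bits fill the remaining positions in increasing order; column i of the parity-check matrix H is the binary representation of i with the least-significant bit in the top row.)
Syndrome s = H · r^T (mod 2), r = 1110010011100000010001011010001:
  s[0] = (1010101010101010101010101010101)·(1110010011100000010001011010001) mod 2 = 1+0+1+0+0+0+0+0+1+0+1+0+0+0+0+0+0+0+0+0+0+0+0+0+1+0+1+0+0+0+1 mod 2 = 1
  s[1] = (0110011001100110011001100110011)·(1110010011100000010001011010001) mod 2 = 0+1+1+0+0+1+0+0+0+1+1+0+0+0+0+0+0+1+0+0+0+1+0+0+0+0+1+0+0+0+1 mod 2 = 1
  s[2] = (0001111000011110000111100001111)·(1110010011100000010001011010001) mod 2 = 0+0+0+0+0+1+0+0+0+0+0+0+0+0+0+0+0+0+0+0+0+1+0+0+0+0+0+0+0+0+1 mod 2 = 1
  s[3] = (0000000111111110000000011111111)·(1110010011100000010001011010001) mod 2 = 0+0+0+0+0+0+0+0+1+1+1+0+0+0+0+0+0+0+0+0+0+0+0+1+1+0+1+0+0+0+1 mod 2 = 1
  s[4] = (0000000000000001111111111111111)·(1110010011100000010001011010001) mod 2 = 0+0+0+0+0+0+0+0+0+0+0+0+0+0+0+0+0+1+0+0+0+1+0+1+1+0+1+0+0+0+1 mod 2 = 0
Syndrome = 11110
Column 15 of H equals this syndrome → error at bit 15 (1-indexed).
Flip bit 15: 1110010011100000010001011010001 → 1110010011100010010001011010001
Extract data bits at positions {3,5,6,7,9,10,11,12,13,14,15,17,18,19,20,21,22,23,24,25,26,27,28,29,30,31}: 10101110001010001011010001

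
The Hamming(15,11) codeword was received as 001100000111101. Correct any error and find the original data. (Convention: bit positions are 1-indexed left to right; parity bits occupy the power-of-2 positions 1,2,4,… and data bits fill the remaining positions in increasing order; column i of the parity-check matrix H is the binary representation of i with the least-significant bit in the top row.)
Syndrome s = H · r^T (mod 2), r = 001100000111101:
  s[0] = (101010101010101)·(001100000111101) mod 2 = 0+0+1+0+0+0+0+0+0+0+1+0+1+0+1 mod 2 = 0
  s[1] = (011001100110011)·(001100000111101) mod 2 = 0+0+1+0+0+0+0+0+0+1+1+0+0+0+1 mod 2 = 0
  s[2] = (000111100001111)·(001100000111101) mod 2 = 0+0+0+1+0+0+0+0+0+0+0+1+1+0+1 mod 2 = 0
  s[3] = (000000011111111)·(001100000111101) mod 2 = 0+0+0+0+0+0+0+0+0+1+1+1+1+0+1 mod 2 = 1
Syndrome = 0001
Column 8 of H equals this syndrome → error at bit 8 (1-indexed).
Flip bit 8: 001100000111101 → 001100010111101
Extract data bits at positions {3,5,6,7,9,10,11,12,13,14,15}: 10000111101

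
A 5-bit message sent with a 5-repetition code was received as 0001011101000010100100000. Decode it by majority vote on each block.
Split into 5-bit blocks and majority-vote each:
  block 1 = 00010: 1 ones, 4 zeros → 0
  block 2 = 11101: 4 ones, 1 zeros → 1
  block 3 = 00001: 1 ones, 4 zeros → 0
  block 4 = 01001: 2 ones, 3 zeros → 0
  block 5 = 00000: 0 ones, 5 zeros → 0
Decoded = 01000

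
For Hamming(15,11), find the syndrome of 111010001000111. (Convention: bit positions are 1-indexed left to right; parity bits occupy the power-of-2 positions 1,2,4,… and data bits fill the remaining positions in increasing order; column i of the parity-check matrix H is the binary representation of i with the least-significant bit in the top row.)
Syndrome s = H · r^T (mod 2), r = 111010001000111:
  s[0] = (101010101010101)·(111010001000111) mod 2 = 1+0+1+0+1+0+0+0+1+0+0+0+1+0+1 mod 2 = 0
  s[1] = (011001100110011)·(111010001000111) mod 2 = 0+1+1+0+0+0+0+0+0+0+0+0+0+1+1 mod 2 = 0
  s[2] = (000111100001111)·(111010001000111) mod 2 = 0+0+0+0+1+0+0+0+0+0+0+0+1+1+1 mod 2 = 0
  s[3] = (000000011111111)·(111010001000111) mod 2 = 0+0+0+0+0+0+0+0+1+0+0+0+1+1+1 mod 2 = 0
Syndrome = 0000
s = 0: no error detected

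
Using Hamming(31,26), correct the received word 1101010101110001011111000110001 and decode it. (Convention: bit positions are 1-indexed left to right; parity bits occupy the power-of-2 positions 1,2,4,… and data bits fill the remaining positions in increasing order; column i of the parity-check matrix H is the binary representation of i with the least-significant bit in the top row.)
Syndrome s = H · r^T (mod 2), r = 1101010101110001011111000110001:
  s[0] = (1010101010101010101010101010101)·(1101010101110001011111000110001) mod 2 = 1+0+0+0+0+0+0+0+0+0+1+0+0+0+0+0+0+0+1+0+1+0+0+0+0+0+1+0+0+0+1 mod 2 = 0
  s[1] = (0110011001100110011001100110011)·(1101010101110001011111000110001) mod 2 = 0+1+0+0+0+1+0+0+0+1+1+0+0+0+0+0+0+1+1+0+0+1+0+0+0+1+1+0+0+0+1 mod 2 = 0
  s[2] = (0001111000011110000111100001111)·(1101010101110001011111000110001) mod 2 = 0+0+0+1+0+1+0+0+0+0+0+1+0+0+0+0+0+0+0+1+1+1+0+0+0+0+0+0+0+0+1 mod 2 = 1
  s[3] = (0000000111111110000000011111111)·(1101010101110001011111000110001) mod 2 = 0+0+0+0+0+0+0+1+0+1+1+1+0+0+0+0+0+0+0+0+0+0+0+0+0+1+1+0+0+0+1 mod 2 = 1
  s[4] = (0000000000000001111111111111111)·(1101010101110001011111000110001) mod 2 = 0+0+0+0+0+0+0+0+0+0+0+0+0+0+0+1+0+1+1+1+1+1+0+0+0+1+1+0+0+0+1 mod 2 = 1
Syndrome = 00111
Column 28 of H equals this syndrome → error at bit 28 (1-indexed).
Flip bit 28: 1101010101110001011111000110001 → 1101010101110001011111000111001
Extract data bits at positions {3,5,6,7,9,10,11,12,13,14,15,17,18,19,20,21,22,23,24,25,26,27,28,29,30,31}: 00100111000011111000111001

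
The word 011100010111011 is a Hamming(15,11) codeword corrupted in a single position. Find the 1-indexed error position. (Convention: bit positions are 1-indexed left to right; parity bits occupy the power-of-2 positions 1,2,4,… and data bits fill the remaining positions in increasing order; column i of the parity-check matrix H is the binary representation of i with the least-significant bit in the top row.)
Syndrome s = H · r^T (mod 2), r = 011100010111011:
  s[0] = (101010101010101)·(011100010111011) mod 2 = 0+0+1+0+0+0+0+0+0+0+1+0+0+0+1 mod 2 = 1
  s[1] = (011001100110011)·(011100010111011) mod 2 = 0+1+1+0+0+0+0+0+0+1+1+0+0+1+1 mod 2 = 0
  s[2] = (000111100001111)·(011100010111011) mod 2 = 0+0+0+1+0+0+0+0+0+0+0+1+0+1+1 mod 2 = 0
  s[3] = (000000011111111)·(011100010111011) mod 2 = 0+0+0+0+0+0+0+1+0+1+1+1+0+1+1 mod 2 = 0
Syndrome = 1000
Column i of H is the binary representation of i, so the syndrome is the binary index of the flipped bit.
Read s = 1000 with s[0] as LSB: 1·2^0 + 0·2^1 + 0·2^2 + 0·2^3 = 1.
Error is at bit position 1.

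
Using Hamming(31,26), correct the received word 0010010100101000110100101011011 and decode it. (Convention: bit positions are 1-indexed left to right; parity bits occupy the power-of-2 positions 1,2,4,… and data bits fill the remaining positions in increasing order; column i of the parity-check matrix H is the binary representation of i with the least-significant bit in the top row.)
Syndrome s = H · r^T (mod 2), r = 0010010100101000110100101011011:
  s[0] = (1010101010101010101010101010101)·(0010010100101000110100101011011) mod 2 = 0+0+1+0+0+0+0+0+0+0+1+0+1+0+0+0+1+0+0+0+0+0+1+0+1+0+1+0+0+0+1 mod 2 = 0
  s[1] = (0110011001100110011001100110011)·(0010010100101000110100101011011) mod 2 = 0+0+1+0+0+1+0+0+0+0+1+0+0+0+0+0+0+1+0+0+0+0+1+0+0+0+1+0+0+1+1 mod 2 = 0
  s[2] = (0001111000011110000111100001111)·(0010010100101000110100101011011) mod 2 = 0+0+0+0+0+1+0+0+0+0+0+0+1+0+0+0+0+0+0+1+0+0+1+0+0+0+0+1+0+1+1 mod 2 = 1
  s[3] = (0000000111111110000000011111111)·(0010010100101000110100101011011) mod 2 = 0+0+0+0+0+0+0+1+0+0+1+0+1+0+0+0+0+0+0+0+0+0+0+0+1+0+1+1+0+1+1 mod 2 = 0
  s[4] = (0000000000000001111111111111111)·(0010010100101000110100101011011) mod 2 = 0+0+0+0+0+0+0+0+0+0+0+0+0+0+0+0+1+1+0+1+0+0+1+0+1+0+1+1+0+1+1 mod 2 = 1
Syndrome = 00101
Column 20 of H equals this syndrome → error at bit 20 (1-indexed).
Flip bit 20: 0010010100101000110100101011011 → 0010010100101000110000101011011
Extract data bits at positions {3,5,6,7,9,10,11,12,13,14,15,17,18,19,20,21,22,23,24,25,26,27,28,29,30,31}: 10100010100110000101011011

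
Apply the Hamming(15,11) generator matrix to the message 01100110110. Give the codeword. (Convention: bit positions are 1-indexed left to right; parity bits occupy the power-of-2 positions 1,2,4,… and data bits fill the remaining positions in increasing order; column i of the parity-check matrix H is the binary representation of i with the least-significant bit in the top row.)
Codeword c = d · G (mod 2), d = 01100110110:
  c[0] = d·G[:,0] = (01100110110)·(11011010101) mod 2 = 0+1+0+0+0+0+1+0+1+0+0 mod 2 = 1
  c[1] = d·G[:,1] = (01100110110)·(10110110011) mod 2 = 0+0+1+0+0+1+1+0+0+1+0 mod 2 = 0
  c[2] = d·G[:,2] = (01100110110)·(10000000000) mod 2 = 0+0+0+0+0+0+0+0+0+0+0 mod 2 = 0
  c[3] = d·G[:,3] = (01100110110)·(01110001111) mod 2 = 0+1+1+0+0+0+0+0+1+1+0 mod 2 = 0
  c[4] = d·G[:,4] = (01100110110)·(01000000000) mod 2 = 0+1+0+0+0+0+0+0+0+0+0 mod 2 = 1
  c[5] = d·G[:,5] = (01100110110)·(00100000000) mod 2 = 0+0+1+0+0+0+0+0+0+0+0 mod 2 = 1
  c[6] = d·G[:,6] = (01100110110)·(00010000000) mod 2 = 0+0+0+0+0+0+0+0+0+0+0 mod 2 = 0
  c[7] = d·G[:,7] = (01100110110)·(00001111111) mod 2 = 0+0+0+0+0+1+1+0+1+1+0 mod 2 = 0
  c[8] = d·G[:,8] = (01100110110)·(00001000000) mod 2 = 0+0+0+0+0+0+0+0+0+0+0 mod 2 = 0
  c[9] = d·G[:,9] = (01100110110)·(00000100000) mod 2 = 0+0+0+0+0+1+0+0+0+0+0 mod 2 = 1
  c[10] = d·G[:,10] = (01100110110)·(00000010000) mod 2 = 0+0+0+0+0+0+1+0+0+0+0 mod 2 = 1
  c[11] = d·G[:,11] = (01100110110)·(00000001000) mod 2 = 0+0+0+0+0+0+0+0+0+0+0 mod 2 = 0
  c[12] = d·G[:,12] = (01100110110)·(00000000100) mod 2 = 0+0+0+0+0+0+0+0+1+0+0 mod 2 = 1
  c[13] = d·G[:,13] = (01100110110)·(00000000010) mod 2 = 0+0+0+0+0+0+0+0+0+1+0 mod 2 = 1
  c[14] = d·G[:,14] = (01100110110)·(00000000001) mod 2 = 0+0+0+0+0+0+0+0+0+0+0 mod 2 = 0
Codeword = 100011000110110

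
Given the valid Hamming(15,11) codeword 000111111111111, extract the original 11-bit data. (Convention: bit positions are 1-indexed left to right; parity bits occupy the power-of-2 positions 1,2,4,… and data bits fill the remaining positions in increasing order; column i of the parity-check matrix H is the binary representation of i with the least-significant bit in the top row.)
Parity bits occupy power-of-2 positions; data bits are at positions {3,5,6,7,9,10,11,12,13,14,15} (1-indexed).
Extract: c[3]=0 c[5]=1 c[6]=1 c[7]=1 c[9]=1 c[10]=1 c[11]=1 c[12]=1 c[13]=1 c[14]=1 c[15]=1
Data = 01111111111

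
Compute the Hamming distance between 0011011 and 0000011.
XOR = 0011000, count of 1s = 2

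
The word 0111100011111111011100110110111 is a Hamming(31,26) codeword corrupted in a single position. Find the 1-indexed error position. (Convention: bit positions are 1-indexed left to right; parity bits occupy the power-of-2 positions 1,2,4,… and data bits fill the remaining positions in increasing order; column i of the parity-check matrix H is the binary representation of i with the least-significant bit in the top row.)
Syndrome s = H · r^T (mod 2), r = 0111100011111111011100110110111:
  s[0] = (1010101010101010101010101010101)·(0111100011111111011100110110111) mod 2 = 0+0+1+0+1+0+0+0+1+0+1+0+1+0+1+0+0+0+1+0+0+0+1+0+0+0+1+0+1+0+1 mod 2 = 1
  s[1] = (0110011001100110011001100110011)·(0111100011111111011100110110111) mod 2 = 0+1+1+0+0+0+0+0+0+1+1+0+0+1+1+0+0+1+1+0+0+0+1+0+0+1+1+0+0+1+1 mod 2 = 1
  s[2] = (0001111000011110000111100001111)·(0111100011111111011100110110111) mod 2 = 0+0+0+1+1+0+0+0+0+0+0+1+1+1+1+0+0+0+0+1+0+0+1+0+0+0+0+0+1+1+1 mod 2 = 1
  s[3] = (0000000111111110000000011111111)·(0111100011111111011100110110111) mod 2 = 0+0+0+0+0+0+0+0+1+1+1+1+1+1+1+0+0+0+0+0+0+0+0+1+0+1+1+0+1+1+1 mod 2 = 1
  s[4] = (0000000000000001111111111111111)·(0111100011111111011100110110111) mod 2 = 0+0+0+0+0+0+0+0+0+0+0+0+0+0+0+1+0+1+1+1+0+0+1+1+0+1+1+0+1+1+1 mod 2 = 1
Syndrome = 11111
Column i of H is the binary representation of i, so the syndrome is the binary index of the flipped bit.
Read s = 11111 with s[0] as LSB: 1·2^0 + 1·2^1 + 1·2^2 + 1·2^3 + 1·2^4 = 31.
Error is at bit position 31.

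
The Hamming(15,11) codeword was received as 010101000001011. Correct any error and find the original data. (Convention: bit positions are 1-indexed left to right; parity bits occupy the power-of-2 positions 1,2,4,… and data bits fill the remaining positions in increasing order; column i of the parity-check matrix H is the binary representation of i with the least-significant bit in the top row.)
Syndrome s = H · r^T (mod 2), r = 010101000001011:
  s[0] = (101010101010101)·(010101000001011) mod 2 = 0+0+0+0+0+0+0+0+0+0+0+0+0+0+1 mod 2 = 1
  s[1] = (011001100110011)·(010101000001011) mod 2 = 0+1+0+0+0+1+0+0+0+0+0+0+0+1+1 mod 2 = 0
  s[2] = (000111100001111)·(010101000001011) mod 2 = 0+0+0+1+0+1+0+0+0+0+0+1+0+1+1 mod 2 = 1
  s[3] = (000000011111111)·(010101000001011) mod 2 = 0+0+0+0+0+0+0+0+0+0+0+1+0+1+1 mod 2 = 1
Syndrome = 1011
Column 13 of H equals this syndrome → error at bit 13 (1-indexed).
Flip bit 13: 010101000001011 → 010101000001111
Extract data bits at positions {3,5,6,7,9,10,11,12,13,14,15}: 00100001111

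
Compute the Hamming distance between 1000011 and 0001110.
XOR = 1001101, count of 1s = 4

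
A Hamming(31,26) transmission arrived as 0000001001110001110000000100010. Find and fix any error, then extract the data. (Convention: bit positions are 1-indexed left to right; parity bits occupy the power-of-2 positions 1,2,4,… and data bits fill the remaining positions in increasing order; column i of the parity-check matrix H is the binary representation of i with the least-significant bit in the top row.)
Syndrome s = H · r^T (mod 2), r = 0000001001110001110000000100010:
  s[0] = (1010101010101010101010101010101)·(0000001001110001110000000100010) mod 2 = 0+0+0+0+0+0+1+0+0+0+1+0+0+0+0+0+1+0+0+0+0+0+0+0+0+0+0+0+0+0+0 mod 2 = 1
  s[1] = (0110011001100110011001100110011)·(0000001001110001110000000100010) mod 2 = 0+0+0+0+0+0+1+0+0+1+1+0+0+0+0+0+0+1+0+0+0+0+0+0+0+1+0+0+0+1+0 mod 2 = 0
  s[2] = (0001111000011110000111100001111)·(0000001001110001110000000100010) mod 2 = 0+0+0+0+0+0+1+0+0+0+0+1+0+0+0+0+0+0+0+0+0+0+0+0+0+0+0+0+0+1+0 mod 2 = 1
  s[3] = (0000000111111110000000011111111)·(0000001001110001110000000100010) mod 2 = 0+0+0+0+0+0+0+0+0+1+1+1+0+0+0+0+0+0+0+0+0+0+0+0+0+1+0+0+0+1+0 mod 2 = 1
  s[4] = (0000000000000001111111111111111)·(0000001001110001110000000100010) mod 2 = 0+0+0+0+0+0+0+0+0+0+0+0+0+0+0+1+1+1+0+0+0+0+0+0+0+1+0+0+0+1+0 mod 2 = 1
Syndrome = 10111
Column 29 of H equals this syndrome → error at bit 29 (1-indexed).
Flip bit 29: 0000001001110001110000000100010 → 0000001001110001110000000100110
Extract data bits at positions {3,5,6,7,9,10,11,12,13,14,15,17,18,19,20,21,22,23,24,25,26,27,28,29,30,31}: 00010111000110000000100110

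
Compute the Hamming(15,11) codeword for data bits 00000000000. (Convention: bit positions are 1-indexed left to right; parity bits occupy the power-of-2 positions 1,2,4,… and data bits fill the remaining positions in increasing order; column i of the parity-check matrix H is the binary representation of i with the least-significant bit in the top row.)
Codeword c = d · G (mod 2), d = 00000000000:
  c[0] = d·G[:,0] = (00000000000)·(11011010101) mod 2 = 0+0+0+0+0+0+0+0+0+0+0 mod 2 = 0
  c[1] = d·G[:,1] = (00000000000)·(10110110011) mod 2 = 0+0+0+0+0+0+0+0+0+0+0 mod 2 = 0
  c[2] = d·G[:,2] = (00000000000)·(10000000000) mod 2 = 0+0+0+0+0+0+0+0+0+0+0 mod 2 = 0
  c[3] = d·G[:,3] = (00000000000)·(01110001111) mod 2 = 0+0+0+0+0+0+0+0+0+0+0 mod 2 = 0
  c[4] = d·G[:,4] = (00000000000)·(01000000000) mod 2 = 0+0+0+0+0+0+0+0+0+0+0 mod 2 = 0
  c[5] = d·G[:,5] = (00000000000)·(00100000000) mod 2 = 0+0+0+0+0+0+0+0+0+0+0 mod 2 = 0
  c[6] = d·G[:,6] = (00000000000)·(00010000000) mod 2 = 0+0+0+0+0+0+0+0+0+0+0 mod 2 = 0
  c[7] = d·G[:,7] = (00000000000)·(00001111111) mod 2 = 0+0+0+0+0+0+0+0+0+0+0 mod 2 = 0
  c[8] = d·G[:,8] = (00000000000)·(00001000000) mod 2 = 0+0+0+0+0+0+0+0+0+0+0 mod 2 = 0
  c[9] = d·G[:,9] = (00000000000)·(00000100000) mod 2 = 0+0+0+0+0+0+0+0+0+0+0 mod 2 = 0
  c[10] = d·G[:,10] = (00000000000)·(00000010000) mod 2 = 0+0+0+0+0+0+0+0+0+0+0 mod 2 = 0
  c[11] = d·G[:,11] = (00000000000)·(00000001000) mod 2 = 0+0+0+0+0+0+0+0+0+0+0 mod 2 = 0
  c[12] = d·G[:,12] = (00000000000)·(00000000100) mod 2 = 0+0+0+0+0+0+0+0+0+0+0 mod 2 = 0
  c[13] = d·G[:,13] = (00000000000)·(00000000010) mod 2 = 0+0+0+0+0+0+0+0+0+0+0 mod 2 = 0
  c[14] = d·G[:,14] = (00000000000)·(00000000001) mod 2 = 0+0+0+0+0+0+0+0+0+0+0 mod 2 = 0
Codeword = 000000000000000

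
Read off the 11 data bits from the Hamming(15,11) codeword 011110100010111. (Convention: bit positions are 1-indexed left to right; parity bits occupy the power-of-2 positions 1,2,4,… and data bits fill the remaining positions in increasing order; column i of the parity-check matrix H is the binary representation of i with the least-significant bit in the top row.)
Parity bits occupy power-of-2 positions; data bits are at positions {3,5,6,7,9,10,11,12,13,14,15} (1-indexed).
Extract: c[3]=1 c[5]=1 c[6]=0 c[7]=1 c[9]=0 c[10]=0 c[11]=1 c[12]=0 c[13]=1 c[14]=1 c[15]=1
Data = 11010010111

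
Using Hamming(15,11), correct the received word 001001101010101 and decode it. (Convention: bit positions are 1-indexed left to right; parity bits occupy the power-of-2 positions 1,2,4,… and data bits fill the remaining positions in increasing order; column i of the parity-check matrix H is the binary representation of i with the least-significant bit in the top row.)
Syndrome s = H · r^T (mod 2), r = 001001101010101:
  s[0] = (101010101010101)·(001001101010101) mod 2 = 0+0+1+0+0+0+1+0+1+0+1+0+1+0+1 mod 2 = 0
  s[1] = (011001100110011)·(001001101010101) mod 2 = 0+0+1+0+0+1+1+0+0+0+1+0+0+0+1 mod 2 = 1
  s[2] = (000111100001111)·(001001101010101) mod 2 = 0+0+0+0+0+1+1+0+0+0+0+0+1+0+1 mod 2 = 0
  s[3] = (000000011111111)·(001001101010101) mod 2 = 0+0+0+0+0+0+0+0+1+0+1+0+1+0+1 mod 2 = 0
Syndrome = 0100
Column 2 of H equals this syndrome → error at bit 2 (1-indexed).
Flip bit 2: 001001101010101 → 011001101010101
Extract data bits at positions {3,5,6,7,9,10,11,12,13,14,15}: 10111010101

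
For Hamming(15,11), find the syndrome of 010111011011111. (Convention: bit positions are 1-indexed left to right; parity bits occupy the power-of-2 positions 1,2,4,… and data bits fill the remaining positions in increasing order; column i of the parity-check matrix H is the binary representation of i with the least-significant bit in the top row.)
Syndrome s = H · r^T (mod 2), r = 010111011011111:
  s[0] = (101010101010101)·(010111011011111) mod 2 = 0+0+0+0+1+0+0+0+1+0+1+0+1+0+1 mod 2 = 1
  s[1] = (011001100110011)·(010111011011111) mod 2 = 0+1+0+0+0+1+0+0+0+0+1+0+0+1+1 mod 2 = 1
  s[2] = (000111100001111)·(010111011011111) mod 2 = 0+0+0+1+1+1+0+0+0+0+0+1+1+1+1 mod 2 = 1
  s[3] = (000000011111111)·(010111011011111) mod 2 = 0+0+0+0+0+0+0+1+1+0+1+1+1+1+1 mod 2 = 1
Syndrome = 1111
Non-zero syndrome: error at position 15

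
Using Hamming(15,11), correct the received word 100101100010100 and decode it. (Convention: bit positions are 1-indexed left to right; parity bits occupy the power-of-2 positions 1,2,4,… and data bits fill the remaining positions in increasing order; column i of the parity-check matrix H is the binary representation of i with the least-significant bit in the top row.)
Syndrome s = H · r^T (mod 2), r = 100101100010100:
  s[0] = (101010101010101)·(100101100010100) mod 2 = 1+0+0+0+0+0+1+0+0+0+1+0+1+0+0 mod 2 = 0
  s[1] = (011001100110011)·(100101100010100) mod 2 = 0+0+0+0+0+1+1+0+0+0+1+0+0+0+0 mod 2 = 1
  s[2] = (000111100001111)·(100101100010100) mod 2 = 0+0+0+1+0+1+1+0+0+0+0+0+1+0+0 mod 2 = 0
  s[3] = (000000011111111)·(100101100010100) mod 2 = 0+0+0+0+0+0+0+0+0+0+1+0+1+0+0 mod 2 = 0
Syndrome = 0100
Column 2 of H equals this syndrome → error at bit 2 (1-indexed).
Flip bit 2: 100101100010100 → 110101100010100
Extract data bits at positions {3,5,6,7,9,10,11,12,13,14,15}: 00110010100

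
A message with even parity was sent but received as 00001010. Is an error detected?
Sum of received bits: 0+0+0+0+1+0+1+0 = 2; 2 mod 2 = 0. Result is 0 → no error detected.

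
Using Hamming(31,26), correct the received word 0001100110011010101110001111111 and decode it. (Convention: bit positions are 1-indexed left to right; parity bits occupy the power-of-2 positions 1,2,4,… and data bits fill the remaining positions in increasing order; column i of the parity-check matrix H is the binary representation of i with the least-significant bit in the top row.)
Syndrome s = H · r^T (mod 2), r = 0001100110011010101110001111111:
  s[0] = (1010101010101010101010101010101)·(0001100110011010101110001111111) mod 2 = 0+0+0+0+1+0+0+0+1+0+0+0+1+0+1+0+1+0+1+0+1+0+0+0+1+0+1+0+1+0+1 mod 2 = 1
  s[1] = (0110011001100110011001100110011)·(0001100110011010101110001111111) mod 2 = 0+0+0+0+0+0+0+0+0+0+0+0+0+0+1+0+0+0+1+0+0+0+0+0+0+1+1+0+0+1+1 mod 2 = 0
  s[2] = (0001111000011110000111100001111)·(0001100110011010101110001111111) mod 2 = 0+0+0+1+1+0+0+0+0+0+0+1+1+0+1+0+0+0+0+1+1+0+0+0+0+0+0+1+1+1+1 mod 2 = 1
  s[3] = (0000000111111110000000011111111)·(0001100110011010101110001111111) mod 2 = 0+0+0+0+0+0+0+1+1+0+0+1+1+0+1+0+0+0+0+0+0+0+0+0+1+1+1+1+1+1+1 mod 2 = 0
  s[4] = (0000000000000001111111111111111)·(0001100110011010101110001111111) mod 2 = 0+0+0+0+0+0+0+0+0+0+0+0+0+0+0+0+1+0+1+1+1+0+0+0+1+1+1+1+1+1+1 mod 2 = 1
Syndrome = 10101
Column 21 of H equals this syndrome → error at bit 21 (1-indexed).
Flip bit 21: 0001100110011010101110001111111 → 0001100110011010101100001111111
Extract data bits at positions {3,5,6,7,9,10,11,12,13,14,15,17,18,19,20,21,22,23,24,25,26,27,28,29,30,31}: 01001001101101100001111111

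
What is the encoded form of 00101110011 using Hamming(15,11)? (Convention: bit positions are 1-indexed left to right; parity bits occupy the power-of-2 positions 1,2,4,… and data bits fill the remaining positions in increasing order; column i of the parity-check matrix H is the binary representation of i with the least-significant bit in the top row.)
Codeword c = d · G (mod 2), d = 00101110011:
  c[0] = d·G[:,0] = (00101110011)·(11011010101) mod 2 = 0+0+0+0+1+0+1+0+0+0+1 mod 2 = 1
  c[1] = d·G[:,1] = (00101110011)·(10110110011) mod 2 = 0+0+1+0+0+1+1+0+0+1+1 mod 2 = 1
  c[2] = d·G[:,2] = (00101110011)·(10000000000) mod 2 = 0+0+0+0+0+0+0+0+0+0+0 mod 2 = 0
  c[3] = d·G[:,3] = (00101110011)·(01110001111) mod 2 = 0+0+1+0+0+0+0+0+0+1+1 mod 2 = 1
  c[4] = d·G[:,4] = (00101110011)·(01000000000) mod 2 = 0+0+0+0+0+0+0+0+0+0+0 mod 2 = 0
  c[5] = d·G[:,5] = (00101110011)·(00100000000) mod 2 = 0+0+1+0+0+0+0+0+0+0+0 mod 2 = 1
  c[6] = d·G[:,6] = (00101110011)·(00010000000) mod 2 = 0+0+0+0+0+0+0+0+0+0+0 mod 2 = 0
  c[7] = d·G[:,7] = (00101110011)·(00001111111) mod 2 = 0+0+0+0+1+1+1+0+0+1+1 mod 2 = 1
  c[8] = d·G[:,8] = (00101110011)·(00001000000) mod 2 = 0+0+0+0+1+0+0+0+0+0+0 mod 2 = 1
  c[9] = d·G[:,9] = (00101110011)·(00000100000) mod 2 = 0+0+0+0+0+1+0+0+0+0+0 mod 2 = 1
  c[10] = d·G[:,10] = (00101110011)·(00000010000) mod 2 = 0+0+0+0+0+0+1+0+0+0+0 mod 2 = 1
  c[11] = d·G[:,11] = (00101110011)·(00000001000) mod 2 = 0+0+0+0+0+0+0+0+0+0+0 mod 2 = 0
  c[12] = d·G[:,12] = (00101110011)·(00000000100) mod 2 = 0+0+0+0+0+0+0+0+0+0+0 mod 2 = 0
  c[13] = d·G[:,13] = (00101110011)·(00000000010) mod 2 = 0+0+0+0+0+0+0+0+0+1+0 mod 2 = 1
  c[14] = d·G[:,14] = (00101110011)·(00000000001) mod 2 = 0+0+0+0+0+0+0+0+0+0+1 mod 2 = 1
Codeword = 110101011110011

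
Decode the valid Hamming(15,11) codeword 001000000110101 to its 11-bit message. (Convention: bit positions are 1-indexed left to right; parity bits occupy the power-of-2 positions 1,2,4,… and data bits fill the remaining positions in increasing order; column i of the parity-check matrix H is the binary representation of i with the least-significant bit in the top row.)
Parity bits occupy power-of-2 positions; data bits are at positions {3,5,6,7,9,10,11,12,13,14,15} (1-indexed).
Extract: c[3]=1 c[5]=0 c[6]=0 c[7]=0 c[9]=0 c[10]=1 c[11]=1 c[12]=0 c[13]=1 c[14]=0 c[15]=1
Data = 10000110101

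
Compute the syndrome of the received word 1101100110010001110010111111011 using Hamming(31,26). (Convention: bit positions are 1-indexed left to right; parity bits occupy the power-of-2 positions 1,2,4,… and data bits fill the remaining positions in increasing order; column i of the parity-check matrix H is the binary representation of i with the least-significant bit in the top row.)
Syndrome s = H · r^T (mod 2), r = 1101100110010001110010111111011:
  s[0] = (1010101010101010101010101010101)·(1101100110010001110010111111011) mod 2 = 1+0+0+0+1+0+0+0+1+0+0+0+0+0+0+0+1+0+0+0+1+0+1+0+1+0+1+0+0+0+1 mod 2 = 1
  s[1] = (0110011001100110011001100110011)·(1101100110010001110010111111011) mod 2 = 0+1+0+0+0+0+0+0+0+0+0+0+0+0+0+0+0+1+0+0+0+0+1+0+0+1+1+0+0+1+1 mod 2 = 1
  s[2] = (0001111000011110000111100001111)·(1101100110010001110010111111011) mod 2 = 0+0+0+1+1+0+0+0+0+0+0+1+0+0+0+0+0+0+0+0+1+0+1+0+0+0+0+1+0+1+1 mod 2 = 0
  s[3] = (0000000111111110000000011111111)·(1101100110010001110010111111011) mod 2 = 0+0+0+0+0+0+0+1+1+0+0+1+0+0+0+0+0+0+0+0+0+0+0+1+1+1+1+1+0+1+1 mod 2 = 0
  s[4] = (0000000000000001111111111111111)·(1101100110010001110010111111011) mod 2 = 0+0+0+0+0+0+0+0+0+0+0+0+0+0+0+1+1+1+0+0+1+0+1+1+1+1+1+1+0+1+1 mod 2 = 0
Syndrome = 11000
Non-zero syndrome: error at position 3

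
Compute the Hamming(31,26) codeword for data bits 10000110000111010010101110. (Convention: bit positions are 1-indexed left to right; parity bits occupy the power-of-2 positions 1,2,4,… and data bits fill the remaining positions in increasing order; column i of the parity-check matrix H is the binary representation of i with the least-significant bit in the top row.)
Codeword c = d · G (mod 2), d = 10000110000111010010101110:
  c[0] = d·G[:,0] = (10000110000111010010101110)·(11011010101101010101010101) mod 2 = 1+0+0+0+0+0+1+0+0+0+0+1+0+1+0+1+0+0+0+0+0+0+0+1+0+0 mod 2 = 0
  c[1] = d·G[:,1] = (10000110000111010010101110)·(10110110011011001100110011) mod 2 = 1+0+0+0+0+1+1+0+0+0+0+0+1+1+0+0+0+0+0+0+1+0+0+0+1+0 mod 2 = 1
  c[2] = d·G[:,2] = (10000110000111010010101110)·(10000000000000000000000000) mod 2 = 1+0+0+0+0+0+0+0+0+0+0+0+0+0+0+0+0+0+0+0+0+0+0+0+0+0 mod 2 = 1
  c[3] = d·G[:,3] = (10000110000111010010101110)·(01110001111000111100001111) mod 2 = 0+0+0+0+0+0+0+0+0+0+0+0+0+0+0+1+0+0+0+0+0+0+1+1+1+0 mod 2 = 0
  c[4] = d·G[:,4] = (10000110000111010010101110)·(01000000000000000000000000) mod 2 = 0+0+0+0+0+0+0+0+0+0+0+0+0+0+0+0+0+0+0+0+0+0+0+0+0+0 mod 2 = 0
  c[5] = d·G[:,5] = (10000110000111010010101110)·(00100000000000000000000000) mod 2 = 0+0+0+0+0+0+0+0+0+0+0+0+0+0+0+0+0+0+0+0+0+0+0+0+0+0 mod 2 = 0
  c[6] = d·G[:,6] = (10000110000111010010101110)·(00010000000000000000000000) mod 2 = 0+0+0+0+0+0+0+0+0+0+0+0+0+0+0+0+0+0+0+0+0+0+0+0+0+0 mod 2 = 0
  c[7] = d·G[:,7] = (10000110000111010010101110)·(00001111111000000011111111) mod 2 = 0+0+0+0+0+1+1+0+0+0+0+0+0+0+0+0+0+0+1+0+1+0+1+1+1+0 mod 2 = 1
  c[8] = d·G[:,8] = (10000110000111010010101110)·(00001000000000000000000000) mod 2 = 0+0+0+0+0+0+0+0+0+0+0+0+0+0+0+0+0+0+0+0+0+0+0+0+0+0 mod 2 = 0
  c[9] = d·G[:,9] = (10000110000111010010101110)·(00000100000000000000000000) mod 2 = 0+0+0+0+0+1+0+0+0+0+0+0+0+0+0+0+0+0+0+0+0+0+0+0+0+0 mod 2 = 1
  c[10] = d·G[:,10] = (10000110000111010010101110)·(00000010000000000000000000) mod 2 = 0+0+0+0+0+0+1+0+0+0+0+0+0+0+0+0+0+0+0+0+0+0+0+0+0+0 mod 2 = 1
  c[11] = d·G[:,11] = (10000110000111010010101110)·(00000001000000000000000000) mod 2 = 0+0+0+0+0+0+0+0+0+0+0+0+0+0+0+0+0+0+0+0+0+0+0+0+0+0 mod 2 = 0
  c[12] = d·G[:,12] = (10000110000111010010101110)·(00000000100000000000000000) mod 2 = 0+0+0+0+0+0+0+0+0+0+0+0+0+0+0+0+0+0+0+0+0+0+0+0+0+0 mod 2 = 0
  c[13] = d·G[:,13] = (10000110000111010010101110)·(00000000010000000000000000) mod 2 = 0+0+0+0+0+0+0+0+0+0+0+0+0+0+0+0+0+0+0+0+0+0+0+0+0+0 mod 2 = 0
  c[14] = d·G[:,14] = (10000110000111010010101110)·(00000000001000000000000000) mod 2 = 0+0+0+0+0+0+0+0+0+0+0+0+0+0+0+0+0+0+0+0+0+0+0+0+0+0 mod 2 = 0
  c[15] = d·G[:,15] = (10000110000111010010101110)·(00000000000111111111111111) mod 2 = 0+0+0+0+0+0+0+0+0+0+0+1+1+1+0+1+0+0+1+0+1+0+1+1+1+0 mod 2 = 1
  c[16] = d·G[:,16] = (10000110000111010010101110)·(00000000000100000000000000) mod 2 = 0+0+0+0+0+0+0+0+0+0+0+1+0+0+0+0+0+0+0+0+0+0+0+0+0+0 mod 2 = 1
  c[17] = d·G[:,17] = (10000110000111010010101110)·(00000000000010000000000000) mod 2 = 0+0+0+0+0+0+0+0+0+0+0+0+1+0+0+0+0+0+0+0+0+0+0+0+0+0 mod 2 = 1
  c[18] = d·G[:,18] = (10000110000111010010101110)·(00000000000001000000000000) mod 2 = 0+0+0+0+0+0+0+0+0+0+0+0+0+1+0+0+0+0+0+0+0+0+0+0+0+0 mod 2 = 1
  c[19] = d·G[:,19] = (10000110000111010010101110)·(00000000000000100000000000) mod 2 = 0+0+0+0+0+0+0+0+0+0+0+0+0+0+0+0+0+0+0+0+0+0+0+0+0+0 mod 2 = 0
  c[20] = d·G[:,20] = (10000110000111010010101110)·(00000000000000010000000000) mod 2 = 0+0+0+0+0+0+0+0+0+0+0+0+0+0+0+1+0+0+0+0+0+0+0+0+0+0 mod 2 = 1
  c[21] = d·G[:,21] = (10000110000111010010101110)·(00000000000000001000000000) mod 2 = 0+0+0+0+0+0+0+0+0+0+0+0+0+0+0+0+0+0+0+0+0+0+0+0+0+0 mod 2 = 0
  c[22] = d·G[:,22] = (10000110000111010010101110)·(00000000000000000100000000) mod 2 = 0+0+0+0+0+0+0+0+0+0+0+0+0+0+0+0+0+0+0+0+0+0+0+0+0+0 mod 2 = 0
  c[23] = d·G[:,23] = (10000110000111010010101110)·(00000000000000000010000000) mod 2 = 0+0+0+0+0+0+0+0+0+0+0+0+0+0+0+0+0+0+1+0+0+0+0+0+0+0 mod 2 = 1
  c[24] = d·G[:,24] = (10000110000111010010101110)·(00000000000000000001000000) mod 2 = 0+0+0+0+0+0+0+0+0+0+0+0+0+0+0+0+0+0+0+0+0+0+0+0+0+0 mod 2 = 0
  c[25] = d·G[:,25] = (10000110000111010010101110)·(00000000000000000000100000) mod 2 = 0+0+0+0+0+0+0+0+0+0+0+0+0+0+0+0+0+0+0+0+1+0+0+0+0+0 mod 2 = 1
  c[26] = d·G[:,26] = (10000110000111010010101110)·(00000000000000000000010000) mod 2 = 0+0+0+0+0+0+0+0+0+0+0+0+0+0+0+0+0+0+0+0+0+0+0+0+0+0 mod 2 = 0
  c[27] = d·G[:,27] = (10000110000111010010101110)·(00000000000000000000001000) mod 2 = 0+0+0+0+0+0+0+0+0+0+0+0+0+0+0+0+0+0+0+0+0+0+1+0+0+0 mod 2 = 1
  c[28] = d·G[:,28] = (10000110000111010010101110)·(00000000000000000000000100) mod 2 = 0+0+0+0+0+0+0+0+0+0+0+0+0+0+0+0+0+0+0+0+0+0+0+1+0+0 mod 2 = 1
  c[29] = d·G[:,29] = (10000110000111010010101110)·(00000000000000000000000010) mod 2 = 0+0+0+0+0+0+0+0+0+0+0+0+0+0+0+0+0+0+0+0+0+0+0+0+1+0 mod 2 = 1
  c[30] = d·G[:,30] = (10000110000111010010101110)·(00000000000000000000000001) mod 2 = 0+0+0+0+0+0+0+0+0+0+0+0+0+0+0+0+0+0+0+0+0+0+0+0+0+0 mod 2 = 0
Codeword = 0110000101100001111010010101110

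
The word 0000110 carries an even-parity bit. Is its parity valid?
Sum of all bits: 0+0+0+0+1+1+0 = 2; 2 mod 2 = 0. Result is 0 → valid parity.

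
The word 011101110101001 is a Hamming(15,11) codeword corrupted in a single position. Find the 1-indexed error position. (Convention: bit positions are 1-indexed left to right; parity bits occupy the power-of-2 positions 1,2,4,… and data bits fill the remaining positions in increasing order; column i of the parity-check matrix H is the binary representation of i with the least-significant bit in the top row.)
Syndrome s = H · r^T (mod 2), r = 011101110101001:
  s[0] = (101010101010101)·(011101110101001) mod 2 = 0+0+1+0+0+0+1+0+0+0+0+0+0+0+1 mod 2 = 1
  s[1] = (011001100110011)·(011101110101001) mod 2 = 0+1+1+0+0+1+1+0+0+1+0+0+0+0+1 mod 2 = 0
  s[2] = (000111100001111)·(011101110101001) mod 2 = 0+0+0+1+0+1+1+0+0+0+0+1+0+0+1 mod 2 = 1
  s[3] = (000000011111111)·(011101110101001) mod 2 = 0+0+0+0+0+0+0+1+0+1+0+1+0+0+1 mod 2 = 0
Syndrome = 1010
Column i of H is the binary representation of i, so the syndrome is the binary index of the flipped bit.
Read s = 1010 with s[0] as LSB: 1·2^0 + 0·2^1 + 1·2^2 + 0·2^3 = 5.
Error is at bit position 5.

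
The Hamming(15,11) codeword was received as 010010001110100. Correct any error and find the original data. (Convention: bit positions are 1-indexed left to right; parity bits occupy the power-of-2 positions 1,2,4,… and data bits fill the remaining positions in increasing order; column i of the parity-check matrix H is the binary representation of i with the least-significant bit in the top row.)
Syndrome s = H · r^T (mod 2), r = 010010001110100:
  s[0] = (101010101010101)·(010010001110100) mod 2 = 0+0+0+0+1+0+0+0+1+0+1+0+1+0+0 mod 2 = 0
  s[1] = (011001100110011)·(010010001110100) mod 2 = 0+1+0+0+0+0+0+0+0+1+1+0+0+0+0 mod 2 = 1
  s[2] = (000111100001111)·(010010001110100) mod 2 = 0+0+0+0+1+0+0+0+0+0+0+0+1+0+0 mod 2 = 0
  s[3] = (000000011111111)·(010010001110100) mod 2 = 0+0+0+0+0+0+0+0+1+1+1+0+1+0+0 mod 2 = 0
Syndrome = 0100
Column 2 of H equals this syndrome → error at bit 2 (1-indexed).
Flip bit 2: 010010001110100 → 000010001110100
Extract data bits at positions {3,5,6,7,9,10,11,12,13,14,15}: 01001110100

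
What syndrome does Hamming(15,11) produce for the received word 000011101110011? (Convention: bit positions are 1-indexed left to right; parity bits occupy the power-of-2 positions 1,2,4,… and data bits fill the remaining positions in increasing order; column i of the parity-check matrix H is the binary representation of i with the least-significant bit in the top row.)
Syndrome s = H · r^T (mod 2), r = 000011101110011:
  s[0] = (101010101010101)·(000011101110011) mod 2 = 0+0+0+0+1+0+1+0+1+0+1+0+0+0+1 mod 2 = 1
  s[1] = (011001100110011)·(000011101110011) mod 2 = 0+0+0+0+0+1+1+0+0+1+1+0+0+1+1 mod 2 = 0
  s[2] = (000111100001111)·(000011101110011) mod 2 = 0+0+0+0+1+1+1+0+0+0+0+0+0+1+1 mod 2 = 1
  s[3] = (000000011111111)·(000011101110011) mod 2 = 0+0+0+0+0+0+0+0+1+1+1+0+0+1+1 mod 2 = 1
Syndrome = 1011
Non-zero syndrome: error at position 13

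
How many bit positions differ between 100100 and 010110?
XOR = 110010, count of 1s = 3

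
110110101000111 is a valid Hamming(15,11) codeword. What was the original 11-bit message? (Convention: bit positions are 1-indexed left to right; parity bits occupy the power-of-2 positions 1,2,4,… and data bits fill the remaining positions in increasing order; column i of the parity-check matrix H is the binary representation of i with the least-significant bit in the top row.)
Parity bits occupy power-of-2 positions; data bits are at positions {3,5,6,7,9,10,11,12,13,14,15} (1-indexed).
Extract: c[3]=0 c[5]=1 c[6]=0 c[7]=1 c[9]=1 c[10]=0 c[11]=0 c[12]=0 c[13]=1 c[14]=1 c[15]=1
Data = 01011000111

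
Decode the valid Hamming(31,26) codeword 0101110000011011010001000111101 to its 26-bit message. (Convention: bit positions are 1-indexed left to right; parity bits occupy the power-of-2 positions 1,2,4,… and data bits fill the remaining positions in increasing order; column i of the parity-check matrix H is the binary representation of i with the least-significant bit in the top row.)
Parity bits occupy power-of-2 positions; data bits are at positions {3,5,6,7,9,10,11,12,13,14,15,17,18,19,20,21,22,23,24,25,26,27,28,29,30,31} (1-indexed).
Extract: c[3]=0 c[5]=1 c[6]=1 c[7]=0 c[9]=0 c[10]=0 c[11]=0 c[12]=1 c[13]=1 c[14]=0 c[15]=1 c[17]=0 c[18]=1 c[19]=0 c[20]=0 c[21]=0 c[22]=1 c[23]=0 c[24]=0 c[25]=0 c[26]=1 c[27]=1 c[28]=1 c[29]=1 c[30]=0 c[31]=1
Data = 01100001101010001000111101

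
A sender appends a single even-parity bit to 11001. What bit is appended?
Sum of data bits: 1+1+0+0+1 = 3.
3 mod 2 = 1, so parity bit = 1.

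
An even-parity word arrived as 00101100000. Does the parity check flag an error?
Sum of received bits: 0+0+1+0+1+1+0+0+0+0+0 = 3; 3 mod 2 = 1. Result is 1 ≠ 0 → error detected.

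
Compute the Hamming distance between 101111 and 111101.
XOR = 010010, count of 1s = 2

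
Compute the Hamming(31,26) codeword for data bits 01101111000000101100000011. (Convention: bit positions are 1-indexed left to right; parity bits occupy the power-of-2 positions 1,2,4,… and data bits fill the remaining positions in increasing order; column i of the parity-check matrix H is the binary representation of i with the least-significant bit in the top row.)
Codeword c = d · G (mod 2), d = 01101111000000101100000011:
  c[0] = d·G[:,0] = (01101111000000101100000011)·(11011010101101010101010101) mod 2 = 0+1+0+0+1+0+1+0+0+0+0+0+0+0+0+0+0+1+0+0+0+0+0+0+0+1 mod 2 = 1
  c[1] = d·G[:,1] = (01101111000000101100000011)·(10110110011011001100110011) mod 2 = 0+0+1+0+0+1+1+0+0+0+0+0+0+0+0+0+1+1+0+0+0+0+0+0+1+1 mod 2 = 1
  c[2] = d·G[:,2] = (01101111000000101100000011)·(10000000000000000000000000) mod 2 = 0+0+0+0+0+0+0+0+0+0+0+0+0+0+0+0+0+0+0+0+0+0+0+0+0+0 mod 2 = 0
  c[3] = d·G[:,3] = (01101111000000101100000011)·(01110001111000111100001111) mod 2 = 0+1+1+0+0+0+0+1+0+0+0+0+0+0+1+0+1+1+0+0+0+0+0+0+1+1 mod 2 = 0
  c[4] = d·G[:,4] = (01101111000000101100000011)·(01000000000000000000000000) mod 2 = 0+1+0+0+0+0+0+0+0+0+0+0+0+0+0+0+0+0+0+0+0+0+0+0+0+0 mod 2 = 1
  c[5] = d·G[:,5] = (01101111000000101100000011)·(00100000000000000000000000) mod 2 = 0+0+1+0+0+0+0+0+0+0+0+0+0+0+0+0+0+0+0+0+0+0+0+0+0+0 mod 2 = 1
  c[6] = d·G[:,6] = (01101111000000101100000011)·(00010000000000000000000000) mod 2 = 0+0+0+0+0+0+0+0+0+0+0+0+0+0+0+0+0+0+0+0+0+0+0+0+0+0 mod 2 = 0
  c[7] = d·G[:,7] = (01101111000000101100000011)·(00001111111000000011111111) mod 2 = 0+0+0+0+1+1+1+1+0+0+0+0+0+0+0+0+0+0+0+0+0+0+0+0+1+1 mod 2 = 0
  c[8] = d·G[:,8] = (01101111000000101100000011)·(00001000000000000000000000) mod 2 = 0+0+0+0+1+0+0+0+0+0+0+0+0+0+0+0+0+0+0+0+0+0+0+0+0+0 mod 2 = 1
  c[9] = d·G[:,9] = (01101111000000101100000011)·(00000100000000000000000000) mod 2 = 0+0+0+0+0+1+0+0+0+0+0+0+0+0+0+0+0+0+0+0+0+0+0+0+0+0 mod 2 = 1
  c[10] = d·G[:,10] = (01101111000000101100000011)·(00000010000000000000000000) mod 2 = 0+0+0+0+0+0+1+0+0+0+0+0+0+0+0+0+0+0+0+0+0+0+0+0+0+0 mod 2 = 1
  c[11] = d·G[:,11] = (01101111000000101100000011)·(00000001000000000000000000) mod 2 = 0+0+0+0+0+0+0+1+0+0+0+0+0+0+0+0+0+0+0+0+0+0+0+0+0+0 mod 2 = 1
  c[12] = d·G[:,12] = (01101111000000101100000011)·(00000000100000000000000000) mod 2 = 0+0+0+0+0+0+0+0+0+0+0+0+0+0+0+0+0+0+0+0+0+0+0+0+0+0 mod 2 = 0
  c[13] = d·G[:,13] = (01101111000000101100000011)·(00000000010000000000000000) mod 2 = 0+0+0+0+0+0+0+0+0+0+0+0+0+0+0+0+0+0+0+0+0+0+0+0+0+0 mod 2 = 0
  c[14] = d·G[:,14] = (01101111000000101100000011)·(00000000001000000000000000) mod 2 = 0+0+0+0+0+0+0+0+0+0+0+0+0+0+0+0+0+0+0+0+0+0+0+0+0+0 mod 2 = 0
  c[15] = d·G[:,15] = (01101111000000101100000011)·(00000000000111111111111111) mod 2 = 0+0+0+0+0+0+0+0+0+0+0+0+0+0+1+0+1+1+0+0+0+0+0+0+1+1 mod 2 = 1
  c[16] = d·G[:,16] = (01101111000000101100000011)·(00000000000100000000000000) mod 2 = 0+0+0+0+0+0+0+0+0+0+0+0+0+0+0+0+0+0+0+0+0+0+0+0+0+0 mod 2 = 0
  c[17] = d·G[:,17] = (01101111000000101100000011)·(00000000000010000000000000) mod 2 = 0+0+0+0+0+0+0+0+0+0+0+0+0+0+0+0+0+0+0+0+0+0+0+0+0+0 mod 2 = 0
  c[18] = d·G[:,18] = (01101111000000101100000011)·(00000000000001000000000000) mod 2 = 0+0+0+0+0+0+0+0+0+0+0+0+0+0+0+0+0+0+0+0+0+0+0+0+0+0 mod 2 = 0
  c[19] = d·G[:,19] = (01101111000000101100000011)·(00000000000000100000000000) mod 2 = 0+0+0+0+0+0+0+0+0+0+0+0+0+0+1+0+0+0+0+0+0+0+0+0+0+0 mod 2 = 1
  c[20] = d·G[:,20] = (01101111000000101100000011)·(00000000000000010000000000) mod 2 = 0+0+0+0+0+0+0+0+0+0+0+0+0+0+0+0+0+0+0+0+0+0+0+0+0+0 mod 2 = 0
  c[21] = d·G[:,21] = (01101111000000101100000011)·(00000000000000001000000000) mod 2 = 0+0+0+0+0+0+0+0+0+0+0+0+0+0+0+0+1+0+0+0+0+0+0+0+0+0 mod 2 = 1
  c[22] = d·G[:,22] = (01101111000000101100000011)·(00000000000000000100000000) mod 2 = 0+0+0+0+0+0+0+0+0+0+0+0+0+0+0+0+0+1+0+0+0+0+0+0+0+0 mod 2 = 1
  c[23] = d·G[:,23] = (01101111000000101100000011)·(00000000000000000010000000) mod 2 = 0+0+0+0+0+0+0+0+0+0+0+0+0+0+0+0+0+0+0+0+0+0+0+0+0+0 mod 2 = 0
  c[24] = d·G[:,24] = (01101111000000101100000011)·(00000000000000000001000000) mod 2 = 0+0+0+0+0+0+0+0+0+0+0+0+0+0+0+0+0+0+0+0+0+0+0+0+0+0 mod 2 = 0
  c[25] = d·G[:,25] = (01101111000000101100000011)·(00000000000000000000100000) mod 2 = 0+0+0+0+0+0+0+0+0+0+0+0+0+0+0+0+0+0+0+0+0+0+0+0+0+0 mod 2 = 0
  c[26] = d·G[:,26] = (01101111000000101100000011)·(00000000000000000000010000) mod 2 = 0+0+0+0+0+0+0+0+0+0+0+0+0+0+0+0+0+0+0+0+0+0+0+0+0+0 mod 2 = 0
  c[27] = d·G[:,27] = (01101111000000101100000011)·(00000000000000000000001000) mod 2 = 0+0+0+0+0+0+0+0+0+0+0+0+0+0+0+0+0+0+0+0+0+0+0+0+0+0 mod 2 = 0
  c[28] = d·G[:,28] = (01101111000000101100000011)·(00000000000000000000000100) mod 2 = 0+0+0+0+0+0+0+0+0+0+0+0+0+0+0+0+0+0+0+0+0+0+0+0+0+0 mod 2 = 0
  c[29] = d·G[:,29] = (01101111000000101100000011)·(00000000000000000000000010) mod 2 = 0+0+0+0+0+0+0+0+0+0+0+0+0+0+0+0+0+0+0+0+0+0+0+0+1+0 mod 2 = 1
  c[30] = d·G[:,30] = (01101111000000101100000011)·(00000000000000000000000001) mod 2 = 0+0+0+0+0+0+0+0+0+0+0+0+0+0+0+0+0+0+0+0+0+0+0+0+0+1 mod 2 = 1
Codeword = 1100110011110001000101100000011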